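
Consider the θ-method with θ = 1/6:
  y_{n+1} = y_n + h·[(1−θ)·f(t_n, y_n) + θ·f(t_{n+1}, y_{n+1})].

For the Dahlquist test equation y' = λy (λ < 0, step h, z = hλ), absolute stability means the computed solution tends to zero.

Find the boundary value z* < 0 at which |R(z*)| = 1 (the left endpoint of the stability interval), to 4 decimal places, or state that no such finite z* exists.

Test eqn y'=λy, z=hλ:
  y_{n+1} = y_n + z·[5/6·y_n + 1/6·y_{n+1}] ⇒ (1 − 1/6z)y_{n+1} = (1 + 5/6z)y_n
  so R(z) = (1 + 5/6z)/(1 − 1/6z).

Find x<0 with |R(x)|<1.
x=-1.35: |R|=0.1020
R=−1: 1+5/6x = −1+1/6x ⇒ -2/3x=2 ⇒ x=2/(-2/3)=-3.0000
Confirm numerically:
  x=-1.874: |R|=0.42799 <1
  x=-1.623: |R|=0.27745 <1
  x=-1.607: |R|=0.26752 <1
  x=-1.555: |R|=0.23494 <1
  x=-3.288: |R|=1.12403 >1
  x=-3.273: |R|=1.11776 >1
Interval (-3.0000, 0).

left endpoint -3.0000.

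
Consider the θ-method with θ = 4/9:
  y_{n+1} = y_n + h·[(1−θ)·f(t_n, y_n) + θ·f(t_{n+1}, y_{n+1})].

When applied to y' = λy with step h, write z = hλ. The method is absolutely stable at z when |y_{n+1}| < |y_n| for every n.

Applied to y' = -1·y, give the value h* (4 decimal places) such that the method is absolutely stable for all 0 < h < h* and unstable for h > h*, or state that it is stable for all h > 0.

(-18.0000,0); λ=-1 ⇒ h* = (18)/1 = 18.0000.

With y'=λy (z=hλ):
  y_{n+1} = y_n + z·[5/9·y_n + 4/9·y_{n+1}] ⇒ (1 − 4/9z)y_{n+1} = (1 + 5/9z)y_n
  so R(z) = (1 + 5/9z)/(1 − 4/9z).

Boundary: |R(x)|=1, x<0.
x=-0.88: |R|=0.3674
R=−1: 1+5/9x = −1+4/9x ⇒ -1/9x=2 ⇒ x=2/(-1/9)=-18.0000
Confirm numerically:
  x=-13.991: |R|=0.93829 <1
  x=-13.240: |R|=0.92318 <1
  x=-8.769: |R|=0.79057 <1
  x=-18.447: |R|=1.00540 >1
  x=-18.372: |R|=1.00451 >1
  x=-18.279: |R|=1.00340 >1
Interval (-18.0000, 0).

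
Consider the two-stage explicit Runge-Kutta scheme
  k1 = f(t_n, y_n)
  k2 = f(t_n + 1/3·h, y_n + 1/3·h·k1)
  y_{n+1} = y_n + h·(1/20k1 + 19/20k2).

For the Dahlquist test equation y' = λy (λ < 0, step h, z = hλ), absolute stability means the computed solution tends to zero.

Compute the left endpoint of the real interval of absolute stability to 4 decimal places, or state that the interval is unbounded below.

z* = -3.1579.

Set f=λy, z=hλ:
  k1=λy_n ⇒ h·k1=z·y_n;  k2=λ(1+1/3z)y_n ⇒ h·k2=z(1+1/3z)y_n
  y_{n+1}/y_n = 1 + 1/20z + 19/20z(1+1/3z) = 1 + z + 19/60z²
  R(z) = 1 + z + 19/60z².

Need |R(x)|<1, x<0.
x=-1.45: |R|=0.2158
R=1: x+19/60x²=0 ⇒ x=−60/19=-3.1579; min R=1−1/(4·19/60)=0.2105>−1
Confirm numerically:
  x=-3.131: |R|=0.97333 <1
  x=-2.602: |R|=0.54196 <1
  x=-2.324: |R|=0.38631 <1
  x=-1.930: |R|=0.24955 <1
  x=-3.523: |R|=1.40732 >1
  x=-3.290: |R|=1.13763 >1
Stable set (-3.1579, 0).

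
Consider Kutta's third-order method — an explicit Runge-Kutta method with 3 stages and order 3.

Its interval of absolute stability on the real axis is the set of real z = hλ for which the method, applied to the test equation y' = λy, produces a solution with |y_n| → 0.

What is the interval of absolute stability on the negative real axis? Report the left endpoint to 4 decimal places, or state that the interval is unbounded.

With y'=λy (z=hλ):
  order 3, 3-stage ⇒ R(z)=1+z+z^2/2+z^3/6
  (e.g. R(-0.31)=0.73308, |R|=0.73308)

Solve |R(x)|<1 on ℝ⁻.
x=-0.31: |R|=0.7331
|R(-1.5)|=0.0625 |R(-0.76)|=0.4556 |R(-0.71)|=0.4824
Bisect:
  x_lo=-3.3910 |R|=3.1402  x_hi=-0.1918 |R|=0.8254
  mid=-1.79139 |R|=0.14497 →hi
  mid=-2.59117 |R|=1.13368 →lo
  mid=-2.19128 |R|=0.54407 →hi
  mid=-2.39122 |R|=0.81107 →hi
  mid=-2.49120 |R|=0.96492 →hi
  mid=-2.54118 |R|=1.04737 →lo
  mid=-2.51619 |R|=1.00567 →lo
  mid=-2.50369 |R|=0.98518 →hi
  ...
  [-2.51287,-2.51268] ⇒ x*=-2.5127
Stable set (-2.5127, 0).

(-2.5127, 0).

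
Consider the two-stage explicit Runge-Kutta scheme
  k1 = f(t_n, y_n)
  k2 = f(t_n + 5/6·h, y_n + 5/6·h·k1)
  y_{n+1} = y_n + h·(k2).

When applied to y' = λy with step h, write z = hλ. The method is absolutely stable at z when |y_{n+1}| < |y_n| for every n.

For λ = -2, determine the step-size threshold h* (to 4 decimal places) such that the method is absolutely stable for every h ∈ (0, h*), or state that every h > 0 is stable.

(-1.2000,0); λ=-2 ⇒ h* = (6/5)/2 = 0.6000.

On y'=λy, z=hλ:
  k1=λy_n ⇒ h·k1=z·y_n;  k2=λ(1+5/6z)y_n ⇒ h·k2=z(1+5/6z)y_n
  y_{n+1}/y_n = 1 + z(1+5/6z) = 1 + z + 5/6z²
  R(z) = 1 + z + 5/6z².

Boundary: |R(x)|=1, x<0.
x=-0.85: |R|=0.7521
R=1: x+5/6x²=0 ⇒ x=−6/5=-1.2000; min R=1−1/(4·5/6)=0.7000>−1
Confirm numerically:
  x=-0.598: |R|=0.70000 <1
  x=-0.559: |R|=0.70140 <1
  x=-0.481: |R|=0.71180 <1
  x=-1.541: |R|=1.43790 >1
  x=-1.419: |R|=1.25897 >1
So |R|<1 on (-1.2000, 0).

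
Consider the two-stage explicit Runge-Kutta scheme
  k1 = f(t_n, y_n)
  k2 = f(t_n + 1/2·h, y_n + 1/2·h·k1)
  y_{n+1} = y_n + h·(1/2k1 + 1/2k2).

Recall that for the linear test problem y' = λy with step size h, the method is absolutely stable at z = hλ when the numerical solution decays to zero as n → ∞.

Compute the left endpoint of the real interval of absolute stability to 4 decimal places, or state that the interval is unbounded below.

left endpoint -4.0000.

With y'=λy (z=hλ):
  k1=λy_n ⇒ h·k1=z·y_n;  k2=λ(1+1/2z)y_n ⇒ h·k2=z(1+1/2z)y_n
  y_{n+1}/y_n = 1 + 1/2z + 1/2z(1+1/2z) = 1 + z + 1/4z²
  Hence R(z) = 1 + z + 1/4z².

Solve |R(x)|<1 on ℝ⁻.
x=-0.55: |R|=0.5256
R=1: x+1/4x²=0 ⇒ x=−4=-4.0000; min R=1−1/(4·1/4)=0.0000>−1
Confirm numerically:
  x=-3.863: |R|=0.86769 <1
  x=-3.857: |R|=0.86211 <1
  x=-3.030: |R|=0.26522 <1
  x=-1.693: |R|=0.02356 <1
  x=-4.084: |R|=1.08576 >1
  x=-4.083: |R|=1.08472 >1
Stable set (-4.0000, 0).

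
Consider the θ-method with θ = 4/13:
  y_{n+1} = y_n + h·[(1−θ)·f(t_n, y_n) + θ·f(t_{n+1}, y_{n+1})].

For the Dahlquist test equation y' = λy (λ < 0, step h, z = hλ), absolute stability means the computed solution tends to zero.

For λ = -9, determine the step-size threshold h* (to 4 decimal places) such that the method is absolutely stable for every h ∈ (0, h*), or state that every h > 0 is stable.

Test eqn y'=λy, z=hλ:
  y_{n+1} = y_n + z·[9/13·y_n + 4/13·y_{n+1}] ⇒ (1 − 4/13z)y_{n+1} = (1 + 9/13z)y_n
  ⇒ R(z) = (1 + 9/13z)/(1 − 4/13z).

Need |R(x)|<1, x<0.
x=-0.83: |R|=0.3388
R=−1: 1+9/13x = −1+4/13x ⇒ -5/13x=2 ⇒ x=2/(-5/13)=-5.2000
Confirm numerically:
  x=-5.129: |R|=0.98941 <1
  x=-4.906: |R|=0.95494 <1
  x=-4.506: |R|=0.88815 <1
  x=-5.679: |R|=1.06706 >1
  x=-5.239: |R|=1.00574 >1
So |R|<1 on (-5.2000, 0).

(-5.2000,0); λ=-9 ⇒ h* = (26/5)/9 = 0.5778.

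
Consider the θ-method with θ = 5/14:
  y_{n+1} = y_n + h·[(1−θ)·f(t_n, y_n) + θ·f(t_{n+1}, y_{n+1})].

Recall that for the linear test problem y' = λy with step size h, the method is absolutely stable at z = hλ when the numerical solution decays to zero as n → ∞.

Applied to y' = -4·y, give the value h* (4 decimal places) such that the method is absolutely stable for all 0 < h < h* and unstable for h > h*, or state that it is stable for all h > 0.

Test eqn y'=λy, z=hλ:
  y_{n+1} = y_n + z·[9/14·y_n + 5/14·y_{n+1}] ⇒ (1 − 5/14z)y_{n+1} = (1 + 9/14z)y_n
  R(z) = (1 + 9/14z)/(1 − 5/14z).

Find x<0 with |R(x)|<1.
x=-0.39: |R|=0.6577
R=−1: 1+9/14x = −1+5/14x ⇒ -2/7x=2 ⇒ x=2/(-2/7)=-7.0000
Confirm numerically:
  x=-6.709: |R|=0.97552 <1
  x=-6.655: |R|=0.97081 <1
  x=-3.952: |R|=0.63886 <1
  x=-7.310: |R|=1.02453 >1
  x=-7.221: |R|=1.01764 >1
  x=-7.144: |R|=1.01158 >1
Interval (-7.0000, 0).

(-7.0000,0); λ=-4 ⇒ h* = (7)/4 = 1.7500.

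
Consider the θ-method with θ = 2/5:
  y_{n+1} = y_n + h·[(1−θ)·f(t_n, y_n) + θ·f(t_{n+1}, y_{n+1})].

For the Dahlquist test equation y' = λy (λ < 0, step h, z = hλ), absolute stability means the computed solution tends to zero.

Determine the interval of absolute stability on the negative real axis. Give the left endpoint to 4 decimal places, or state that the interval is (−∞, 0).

z∈(-10.0000,0).

With y'=λy (z=hλ):
  y_{n+1} = y_n + z·[3/5·y_n + 2/5·y_{n+1}] ⇒ (1 − 2/5z)y_{n+1} = (1 + 3/5z)y_n
  ⇒ R(z) = (1 + 3/5z)/(1 − 2/5z).

Find x<0 with |R(x)|<1.
x=-1.04: |R|=0.2655
R=−1: 1+3/5x = −1+2/5x ⇒ -1/5x=2 ⇒ x=2/(-1/5)=-10.0000
Confirm numerically:
  x=-9.148: |R|=0.96343 <1
  x=-8.192: |R|=0.91545 <1
  x=-6.438: |R|=0.80074 <1
  x=-6.414: |R|=0.79886 <1
  x=-10.396: |R|=1.01535 >1
  x=-10.308: |R|=1.01202 >1
  x=-10.163: |R|=1.00644 >1
So |R|<1 on (-10.0000, 0).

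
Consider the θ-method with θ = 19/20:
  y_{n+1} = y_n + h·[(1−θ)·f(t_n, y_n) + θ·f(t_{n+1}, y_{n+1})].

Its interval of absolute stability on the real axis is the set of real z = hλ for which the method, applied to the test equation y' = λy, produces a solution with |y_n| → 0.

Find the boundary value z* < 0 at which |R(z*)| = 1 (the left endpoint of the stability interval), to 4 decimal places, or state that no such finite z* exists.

unbounded; (−∞, 0).

With y'=λy (z=hλ):
  y_{n+1} = y_n + z·[1/20·y_n + 19/20·y_{n+1}] ⇒ (1 − 19/20z)y_{n+1} = (1 + 1/20z)y_n
  ⇒ R(z) = (1 + 1/20z)/(1 − 19/20z).

Boundary: |R(x)|=1, x<0.
x=-0.75: |R|=0.5620
x=-2: |R|=0.3103
x=-10: |R|=0.0476
x=-100: |R|=0.0417
θ=19/20≥1/2 ⇒ |1+1/20x|<|1−19/20x| ∀x<0 ⇒ interval (−∞,0).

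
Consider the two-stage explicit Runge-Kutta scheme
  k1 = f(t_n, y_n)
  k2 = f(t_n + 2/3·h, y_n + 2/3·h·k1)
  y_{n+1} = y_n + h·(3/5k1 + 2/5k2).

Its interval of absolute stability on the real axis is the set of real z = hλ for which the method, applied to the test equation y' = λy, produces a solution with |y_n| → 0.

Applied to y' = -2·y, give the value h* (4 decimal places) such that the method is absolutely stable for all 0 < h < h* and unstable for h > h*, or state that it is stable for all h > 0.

Set f=λy, z=hλ:
  k1=λy_n ⇒ h·k1=z·y_n;  k2=λ(1+2/3z)y_n ⇒ h·k2=z(1+2/3z)y_n
  y_{n+1}/y_n = 1 + 3/5z + 2/5z(1+2/3z) = 1 + z + 4/15z²
  Hence R(z) = 1 + z + 4/15z².

Need |R(x)|<1, x<0.
x=-1.46: |R|=0.1084
R=1: x+4/15x²=0 ⇒ x=−15/4=-3.7500; min R=1−1/(4·4/15)=0.0625>−1
Confirm numerically:
  x=-3.716: |R|=0.96631 <1
  x=-2.630: |R|=0.21451 <1
  x=-1.834: |R|=0.06295 <1
  x=-1.829: |R|=0.06306 <1
  x=-4.266: |R|=1.58700 >1
  x=-4.147: |R|=1.43903 >1
So |R|<1 on (-3.7500, 0).

(-3.7500,0); λ=-2 ⇒ h* = (15/4)/2 = 1.8750.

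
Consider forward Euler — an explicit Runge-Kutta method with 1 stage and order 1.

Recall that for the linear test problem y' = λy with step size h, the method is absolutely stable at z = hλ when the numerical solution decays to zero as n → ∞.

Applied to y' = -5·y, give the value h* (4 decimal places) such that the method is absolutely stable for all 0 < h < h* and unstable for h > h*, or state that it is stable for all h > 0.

On y'=λy, z=hλ:
  order 1, 1-stage ⇒ R(z)=1+z
  (e.g. R(-0.74)=0.26000, |R|=0.26000)

Need |R(x)|<1, x<0.
x=-0.74: |R|=0.2600
|R(-2.23)|=1.2300 |R(-1.72)|=0.7200 |R(-1.6)|=0.6000
Bisect:
  x_lo=-2.5764 |R|=1.5764  x_hi=-0.1316 |R|=0.8684
  mid=-1.35400 |R|=0.35400 →hi
  mid=-1.96520 |R|=0.96520 →hi
  mid=-2.27081 |R|=1.27081 →lo
  mid=-2.11800 |R|=1.11800 →lo
  mid=-2.04160 |R|=1.04160 →lo
  mid=-2.00340 |R|=1.00340 →lo
  mid=-1.98430 |R|=0.98430 →hi
  ...
  [-2.00012,-1.99997] ⇒ x*=-2.0000
Interval (-2.0000, 0).

(-2.0000,0); λ=-5 ⇒ h* = 0.4000.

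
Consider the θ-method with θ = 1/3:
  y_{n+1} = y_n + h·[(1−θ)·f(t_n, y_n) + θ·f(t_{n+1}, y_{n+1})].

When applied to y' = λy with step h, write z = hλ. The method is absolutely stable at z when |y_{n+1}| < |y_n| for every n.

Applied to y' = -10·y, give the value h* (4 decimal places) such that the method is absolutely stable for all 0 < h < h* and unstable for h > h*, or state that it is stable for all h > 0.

(-6.0000,0); λ=-10 ⇒ h* = (6)/10 = 0.6000.

With y'=λy (z=hλ):
  y_{n+1} = y_n + z·[2/3·y_n + 1/3·y_{n+1}] ⇒ (1 − 1/3z)y_{n+1} = (1 + 2/3z)y_n
  Hence R(z) = (1 + 2/3z)/(1 − 1/3z).

Solve |R(x)|<1 on ℝ⁻.
x=-1.49: |R|=0.0045
R=−1: 1+2/3x = −1+1/3x ⇒ -1/3x=2 ⇒ x=2/(-1/3)=-6.0000
Confirm numerically:
  x=-4.985: |R|=0.87289 <1
  x=-4.781: |R|=0.84334 <1
  x=-4.003: |R|=0.71484 <1
  x=-3.672: |R|=0.65108 <1
  x=-6.409: |R|=1.04347 >1
  x=-6.380: |R|=1.04051 >1
So |R|<1 on (-6.0000, 0).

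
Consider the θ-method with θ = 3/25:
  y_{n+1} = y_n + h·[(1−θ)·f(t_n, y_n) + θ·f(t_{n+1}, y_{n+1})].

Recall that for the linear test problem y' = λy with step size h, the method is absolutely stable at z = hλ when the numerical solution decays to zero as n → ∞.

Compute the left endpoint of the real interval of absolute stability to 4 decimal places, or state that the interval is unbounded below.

Set f=λy, z=hλ:
  y_{n+1} = y_n + z·[22/25·y_n + 3/25·y_{n+1}] ⇒ (1 − 3/25z)y_{n+1} = (1 + 22/25z)y_n
  so R(z) = (1 + 22/25z)/(1 − 3/25z).

Boundary: |R(x)|=1, x<0.
x=-0.75: |R|=0.3119
R=−1: 1+22/25x = −1+3/25x ⇒ -19/25x=2 ⇒ x=2/(-19/25)=-2.6316
Confirm numerically:
  x=-1.601: |R|=0.34299 <1
  x=-1.371: |R|=0.17731 <1
  x=-1.180: |R|=0.03364 <1
  x=-1.092: |R|=0.03452 <1
  x=-2.839: |R|=1.11758 >1
  x=-2.769: |R|=1.07839 >1
Stable set (-2.6316, 0).

left endpoint -2.6316.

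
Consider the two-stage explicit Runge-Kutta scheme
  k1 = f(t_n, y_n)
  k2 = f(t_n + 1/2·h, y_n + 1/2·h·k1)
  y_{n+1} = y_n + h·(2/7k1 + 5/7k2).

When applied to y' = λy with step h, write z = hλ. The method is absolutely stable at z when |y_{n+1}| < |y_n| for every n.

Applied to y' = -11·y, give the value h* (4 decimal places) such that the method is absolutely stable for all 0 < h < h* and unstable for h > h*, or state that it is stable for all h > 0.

(-2.8000,0); λ=-11 ⇒ h* = (14/5)/11 = 0.2545.

Test eqn y'=λy, z=hλ:
  k1=λy_n ⇒ h·k1=z·y_n;  k2=λ(1+1/2z)y_n ⇒ h·k2=z(1+1/2z)y_n
  y_{n+1}/y_n = 1 + 2/7z + 5/7z(1+1/2z) = 1 + z + 5/14z²
  Hence R(z) = 1 + z + 5/14z².

Find x<0 with |R(x)|<1.
x=-1.62: |R|=0.3173
R=1: x+5/14x²=0 ⇒ x=−14/5=-2.8000; min R=1−1/(4·5/14)=0.3000>−1
Confirm numerically:
  x=-2.477: |R|=0.71426 <1
  x=-2.455: |R|=0.69751 <1
  x=-1.897: |R|=0.38822 <1
  x=-1.752: |R|=0.34425 <1
  x=-3.191: |R|=1.44560 >1
  x=-2.925: |R|=1.13058 >1
Interval (-2.8000, 0).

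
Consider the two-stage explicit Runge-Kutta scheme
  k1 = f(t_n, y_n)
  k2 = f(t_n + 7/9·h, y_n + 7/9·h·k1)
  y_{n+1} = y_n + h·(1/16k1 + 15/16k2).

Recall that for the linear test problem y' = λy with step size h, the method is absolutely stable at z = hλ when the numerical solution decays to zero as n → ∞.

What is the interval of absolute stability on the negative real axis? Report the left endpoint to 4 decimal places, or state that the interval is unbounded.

z∈(-1.3714,0).

With y'=λy (z=hλ):
  k1=λy_n ⇒ h·k1=z·y_n;  k2=λ(1+7/9z)y_n ⇒ h·k2=z(1+7/9z)y_n
  y_{n+1}/y_n = 1 + 1/16z + 15/16z(1+7/9z) = 1 + z + 35/48z²
  so R(z) = 1 + z + 35/48z².

Find x<0 with |R(x)|<1.
x=-0.57: |R|=0.6669
R=1: x+35/48x²=0 ⇒ x=−48/35=-1.3714; min R=1−1/(4·35/48)=0.6571>−1
Confirm numerically:
  x=-1.136: |R|=0.80499 <1
  x=-1.015: |R|=0.73621 <1
  x=-0.900: |R|=0.69063 <1
  x=-1.936: |R|=1.79699 >1
  x=-1.831: |R|=1.61358 >1
  x=-1.416: |R|=1.04602 >1
So |R|<1 on (-1.3714, 0).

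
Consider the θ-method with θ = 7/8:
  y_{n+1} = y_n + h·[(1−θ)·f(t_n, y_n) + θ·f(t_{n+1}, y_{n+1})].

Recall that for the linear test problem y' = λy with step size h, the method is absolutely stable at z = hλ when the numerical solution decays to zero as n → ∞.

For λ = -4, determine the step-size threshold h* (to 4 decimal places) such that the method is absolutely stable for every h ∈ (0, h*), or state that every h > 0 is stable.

Set f=λy, z=hλ:
  y_{n+1} = y_n + z·[1/8·y_n + 7/8·y_{n+1}] ⇒ (1 − 7/8z)y_{n+1} = (1 + 1/8z)y_n
  so R(z) = (1 + 1/8z)/(1 − 7/8z).

Find x<0 with |R(x)|<1.
x=-0.97: |R|=0.4753
x=-2: |R|=0.2727
x=-10: |R|=0.0256
x=-100: |R|=0.1299
θ=7/8≥1/2 ⇒ |1+1/8x|<|1−7/8x| ∀x<0 ⇒ unbounded interval.

(−∞, 0) — no finite endpoint. Any h>0 works for λ=-4.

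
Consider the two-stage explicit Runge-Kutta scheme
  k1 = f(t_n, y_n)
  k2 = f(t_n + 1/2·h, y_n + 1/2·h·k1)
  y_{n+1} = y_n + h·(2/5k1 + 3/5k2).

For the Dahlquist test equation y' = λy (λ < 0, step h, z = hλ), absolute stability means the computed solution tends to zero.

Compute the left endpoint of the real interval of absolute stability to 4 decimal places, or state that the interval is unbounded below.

left endpoint -3.3333.

With y'=λy (z=hλ):
  k1=λy_n ⇒ h·k1=z·y_n;  k2=λ(1+1/2z)y_n ⇒ h·k2=z(1+1/2z)y_n
  y_{n+1}/y_n = 1 + 2/5z + 3/5z(1+1/2z) = 1 + z + 3/10z²
  R(z) = 1 + z + 3/10z².

Boundary: |R(x)|=1, x<0.
x=-0.65: |R|=0.4768
R=1: x+3/10x²=0 ⇒ x=−10/3=-3.3333; min R=1−1/(4·3/10)=0.1667>−1
Confirm numerically:
  x=-3.017: |R|=0.71369 <1
  x=-2.363: |R|=0.31213 <1
  x=-2.044: |R|=0.20938 <1
  x=-3.892: |R|=1.65230 >1
  x=-3.876: |R|=1.63101 >1
  x=-3.681: |R|=1.38393 >1
Interval (-3.3333, 0).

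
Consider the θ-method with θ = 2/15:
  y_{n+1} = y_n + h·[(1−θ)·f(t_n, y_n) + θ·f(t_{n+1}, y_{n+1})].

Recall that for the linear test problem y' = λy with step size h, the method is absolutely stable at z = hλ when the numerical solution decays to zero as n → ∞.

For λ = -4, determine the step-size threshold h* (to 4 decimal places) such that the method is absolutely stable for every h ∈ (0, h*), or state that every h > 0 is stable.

(-2.7273,0); λ=-4 ⇒ h* = (30/11)/4 = 0.6818.

Test eqn y'=λy, z=hλ:
  y_{n+1} = y_n + z·[13/15·y_n + 2/15·y_{n+1}] ⇒ (1 − 2/15z)y_{n+1} = (1 + 13/15z)y_n
  so R(z) = (1 + 13/15z)/(1 − 2/15z).

Solve |R(x)|<1 on ℝ⁻.
x=-1.28: |R|=0.0934
R=−1: 1+13/15x = −1+2/15x ⇒ -11/15x=2 ⇒ x=2/(-11/15)=-2.7273
Confirm numerically:
  x=-2.687: |R|=0.97826 <1
  x=-2.314: |R|=0.76839 <1
  x=-1.505: |R|=0.25347 <1
  x=-2.992: |R|=1.13877 >1
  x=-2.812: |R|=1.04519 >1
  x=-2.780: |R|=1.02821 >1
Stable set (-2.7273, 0).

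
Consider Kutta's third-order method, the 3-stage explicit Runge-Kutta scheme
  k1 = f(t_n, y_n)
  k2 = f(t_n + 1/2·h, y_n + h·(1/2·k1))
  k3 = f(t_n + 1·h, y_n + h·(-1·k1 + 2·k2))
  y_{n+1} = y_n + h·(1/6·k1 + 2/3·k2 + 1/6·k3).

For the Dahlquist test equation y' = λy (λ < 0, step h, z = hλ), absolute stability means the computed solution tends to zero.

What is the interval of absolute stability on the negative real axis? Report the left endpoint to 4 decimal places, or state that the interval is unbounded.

With y'=λy (z=hλ):
  order 3, 3-stage ⇒ R(z)=1+z+z^2/2+z^3/6
  (e.g. R(-0.91)=0.37845, |R|=0.37845)

Need |R(x)|<1, x<0.
x=-0.91: |R|=0.3785
|R(-2.68)|=1.2969 |R(-2.56)|=1.0794 |R(-2.1)|=0.4385
Bisect:
  x_lo=-3.3948 |R|=3.1531  x_hi=-0.1568 |R|=0.8548
  mid=-1.77582 |R|=0.13241 →hi
  mid=-2.58531 |R|=1.12336 →lo
  mid=-2.18057 |R|=0.53119 →hi
  mid=-2.38294 |R|=0.79896 →hi
  mid=-2.48413 |R|=0.95356 →hi
  mid=-2.53472 |R|=1.03650 →lo
  mid=-2.50942 |R|=0.99455 →hi
  ...
  [-2.51278,-2.51259] ⇒ x*=-2.5127
So |R|<1 on (-2.5127, 0).

(-2.5127, 0).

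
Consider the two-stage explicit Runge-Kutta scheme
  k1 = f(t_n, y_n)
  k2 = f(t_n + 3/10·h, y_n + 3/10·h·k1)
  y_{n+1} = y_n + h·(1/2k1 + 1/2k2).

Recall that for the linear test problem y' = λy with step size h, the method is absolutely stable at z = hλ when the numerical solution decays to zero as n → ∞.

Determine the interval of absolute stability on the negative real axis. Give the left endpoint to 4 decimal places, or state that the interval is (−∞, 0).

On y'=λy, z=hλ:
  k1=λy_n ⇒ h·k1=z·y_n;  k2=λ(1+3/10z)y_n ⇒ h·k2=z(1+3/10z)y_n
  y_{n+1}/y_n = 1 + 1/2z + 1/2z(1+3/10z) = 1 + z + 3/20z²
  ⇒ R(z) = 1 + z + 3/20z².

Solve |R(x)|<1 on ℝ⁻.
x=-1.07: |R|=0.1017
R=1: x+3/20x²=0 ⇒ x=−20/3=-6.6667; min R=1−1/(4·3/20)=-0.6667>−1
Confirm numerically:
  x=-5.368: |R|=0.04569 <1
  x=-4.413: |R|=0.49181 <1
  x=-3.755: |R|=0.64000 <1
  x=-3.100: |R|=0.65850 <1
  x=-7.197: |R|=1.57252 >1
  x=-7.060: |R|=1.41654 >1
  x=-7.044: |R|=1.39869 >1
So |R|<1 on (-6.6667, 0).

z∈(-6.6667,0).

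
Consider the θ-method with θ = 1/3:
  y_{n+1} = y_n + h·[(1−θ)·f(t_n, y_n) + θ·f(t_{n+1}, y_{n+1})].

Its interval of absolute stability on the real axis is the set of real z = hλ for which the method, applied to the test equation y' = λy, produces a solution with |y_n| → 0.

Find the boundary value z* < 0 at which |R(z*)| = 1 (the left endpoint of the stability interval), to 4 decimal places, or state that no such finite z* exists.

With y'=λy (z=hλ):
  y_{n+1} = y_n + z·[2/3·y_n + 1/3·y_{n+1}] ⇒ (1 − 1/3z)y_{n+1} = (1 + 2/3z)y_n
  ⇒ R(z) = (1 + 2/3z)/(1 − 1/3z).

Need |R(x)|<1, x<0.
x=-1.06: |R|=0.2167
R=−1: 1+2/3x = −1+1/3x ⇒ -1/3x=2 ⇒ x=2/(-1/3)=-6.0000
Confirm numerically:
  x=-5.102: |R|=0.88916 <1
  x=-2.985: |R|=0.49624 <1
  x=-2.976: |R|=0.49398 <1
  x=-2.922: |R|=0.48024 <1
  x=-6.215: |R|=1.02333 >1
  x=-6.082: |R|=1.00903 >1
Stable set (-6.0000, 0).

left endpoint -6.0000.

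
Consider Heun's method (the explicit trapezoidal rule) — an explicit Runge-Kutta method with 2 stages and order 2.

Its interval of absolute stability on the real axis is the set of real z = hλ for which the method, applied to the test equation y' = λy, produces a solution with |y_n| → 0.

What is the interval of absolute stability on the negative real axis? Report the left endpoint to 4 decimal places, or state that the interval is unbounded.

(-2.0000, 0).

Set f=λy, z=hλ:
  order 2, 2-stage ⇒ R(z)=1+z+z^2/2
  (e.g. R(-1.1)=0.50500, |R|=0.50500)

Solve |R(x)|<1 on ℝ⁻.
x=-1.1: |R|=0.5050
|R(-1.51)|=0.6300 |R(-1.34)|=0.5578 |R(-0.78)|=0.5242
Bisect:
  x_lo=-2.7885 |R|=2.0993  x_hi=-0.0856 |R|=0.9180
  mid=-1.43705 |R|=0.59551 →hi
  mid=-2.11275 |R|=1.11911 →lo
  mid=-1.77490 |R|=0.80023 →hi
  mid=-1.94382 |R|=0.94540 →hi
  mid=-2.02829 |R|=1.02869 →lo
  mid=-1.98606 |R|=0.98615 →hi
  mid=-2.00717 |R|=1.00720 →lo
  mid=-1.99661 |R|=0.99662 →hi
  mid=-2.00189 |R|=1.00189 →lo
  mid=-1.99925 |R|=0.99925 →hi
  ...
  [-2.00008,-1.99991] ⇒ x*=-2.0000
So |R|<1 on (-2.0000, 0).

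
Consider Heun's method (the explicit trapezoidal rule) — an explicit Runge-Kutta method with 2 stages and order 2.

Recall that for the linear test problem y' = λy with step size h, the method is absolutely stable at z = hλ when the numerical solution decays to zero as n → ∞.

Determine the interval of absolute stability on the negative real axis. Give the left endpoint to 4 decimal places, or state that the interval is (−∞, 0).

(-2.0000, 0).

With y'=λy (z=hλ):
  order 2, 2-stage ⇒ R(z)=1+z+z^2/2
  (e.g. R(-1.45)=0.60125, |R|=0.60125)

Find x<0 with |R(x)|<1.
x=-1.45: |R|=0.6013
|R(-2.18)|=1.1962 |R(-2.05)|=1.0512 |R(-1.97)|=0.9704
Bisect:
  x_lo=-2.5676 |R|=1.7287  x_hi=-0.2859 |R|=0.7550
  mid=-1.42676 |R|=0.59106 →hi
  mid=-1.99719 |R|=0.99719 →hi
  mid=-2.28240 |R|=1.32228 →lo
  mid=-2.13980 |R|=1.14957 →lo
  mid=-2.06849 |R|=1.07084 →lo
  mid=-2.03284 |R|=1.03338 →lo
  mid=-2.01502 |R|=1.01513 →lo
  mid=-2.00610 |R|=1.00612 →lo
  mid=-2.00165 |R|=1.00165 →lo
  ...
  [-2.00011,-1.99997] ⇒ x*=-2.0000
So |R|<1 on (-2.0000, 0).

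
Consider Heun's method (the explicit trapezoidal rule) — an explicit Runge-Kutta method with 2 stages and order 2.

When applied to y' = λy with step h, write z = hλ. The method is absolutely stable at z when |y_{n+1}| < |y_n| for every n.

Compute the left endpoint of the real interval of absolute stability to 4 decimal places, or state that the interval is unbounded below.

z* = -2.0000.

On y'=λy, z=hλ:
  order 2, 2-stage ⇒ R(z)=1+z+z^2/2
  (e.g. R(-1.62)=0.69220, |R|=0.69220)

Find x<0 with |R(x)|<1.
x=-1.62: |R|=0.6922
|R(-2.04)|=1.0408 |R(-1.93)|=0.9325 |R(-1.92)|=0.9232
Bisect:
  x_lo=-2.7765 |R|=2.0780  x_hi=-0.2734 |R|=0.7640
  mid=-1.52496 |R|=0.63779 →hi
  mid=-2.15074 |R|=1.16210 →lo
  mid=-1.83785 |R|=0.85100 →hi
  mid=-1.99429 |R|=0.99431 →hi
  mid=-2.07252 |R|=1.07515 →lo
  mid=-2.03341 |R|=1.03396 →lo
  mid=-2.01385 |R|=1.01395 →lo
  ...
  [-2.00010,-1.99995] ⇒ x*=-2.0000
Stable set (-2.0000, 0).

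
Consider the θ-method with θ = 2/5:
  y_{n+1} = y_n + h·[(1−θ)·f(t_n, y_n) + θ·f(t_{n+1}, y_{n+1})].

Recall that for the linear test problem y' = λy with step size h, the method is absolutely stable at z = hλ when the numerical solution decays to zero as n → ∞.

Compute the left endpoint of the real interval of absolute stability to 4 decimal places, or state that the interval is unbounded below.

z* = -10.0000.

Set f=λy, z=hλ:
  y_{n+1} = y_n + z·[3/5·y_n + 2/5·y_{n+1}] ⇒ (1 − 2/5z)y_{n+1} = (1 + 3/5z)y_n
  R(z) = (1 + 3/5z)/(1 − 2/5z).

Boundary: |R(x)|=1, x<0.
x=-1.44: |R|=0.0863
R=−1: 1+3/5x = −1+2/5x ⇒ -1/5x=2 ⇒ x=2/(-1/5)=-10.0000
Confirm numerically:
  x=-8.815: |R|=0.94764 <1
  x=-8.150: |R|=0.91315 <1
  x=-4.009: |R|=0.53979 <1
  x=-10.532: |R|=1.02041 >1
  x=-10.426: |R|=1.01648 >1
Stable set (-10.0000, 0).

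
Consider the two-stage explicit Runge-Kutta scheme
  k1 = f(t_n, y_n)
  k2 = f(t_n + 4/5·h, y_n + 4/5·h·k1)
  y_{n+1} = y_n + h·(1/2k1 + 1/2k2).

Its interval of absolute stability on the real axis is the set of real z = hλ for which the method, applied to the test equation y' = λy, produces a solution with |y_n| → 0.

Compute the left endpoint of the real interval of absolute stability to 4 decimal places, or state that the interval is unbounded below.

On y'=λy, z=hλ:
  k1=λy_n ⇒ h·k1=z·y_n;  k2=λ(1+4/5z)y_n ⇒ h·k2=z(1+4/5z)y_n
  y_{n+1}/y_n = 1 + 1/2z + 1/2z(1+4/5z) = 1 + z + 2/5z²
  R(z) = 1 + z + 2/5z².

Need |R(x)|<1, x<0.
x=-1.78: |R|=0.4874
R=1: x+2/5x²=0 ⇒ x=−5/2=-2.5000; min R=1−1/(4·2/5)=0.3750>−1
Confirm numerically:
  x=-2.361: |R|=0.86873 <1
  x=-1.978: |R|=0.58699 <1
  x=-1.940: |R|=0.56544 <1
  x=-1.445: |R|=0.39021 <1
  x=-2.881: |R|=1.43906 >1
  x=-2.869: |R|=1.42346 >1
  x=-2.741: |R|=1.26423 >1
Stable set (-2.5000, 0).

z* = -2.5000.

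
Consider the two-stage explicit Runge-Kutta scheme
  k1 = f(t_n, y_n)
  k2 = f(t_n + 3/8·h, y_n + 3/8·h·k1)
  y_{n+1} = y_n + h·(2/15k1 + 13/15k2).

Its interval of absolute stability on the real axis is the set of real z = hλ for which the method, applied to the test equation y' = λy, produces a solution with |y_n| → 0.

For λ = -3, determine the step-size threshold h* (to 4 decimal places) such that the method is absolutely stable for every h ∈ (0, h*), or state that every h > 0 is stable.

Test eqn y'=λy, z=hλ:
  k1=λy_n ⇒ h·k1=z·y_n;  k2=λ(1+3/8z)y_n ⇒ h·k2=z(1+3/8z)y_n
  y_{n+1}/y_n = 1 + 2/15z + 13/15z(1+3/8z) = 1 + z + 13/40z²
  Hence R(z) = 1 + z + 13/40z².

Need |R(x)|<1, x<0.
x=-1.16: |R|=0.2773
R=1: x+13/40x²=0 ⇒ x=−40/13=-3.0769; min R=1−1/(4·13/40)=0.2308>−1
Confirm numerically:
  x=-2.772: |R|=0.72529 <1
  x=-2.424: |R|=0.48563 <1
  x=-1.440: |R|=0.23392 <1
  x=-3.607: |R|=1.62140 >1
  x=-3.603: |R|=1.61602 >1
  x=-3.592: |R|=1.60130 >1
Interval (-3.0769, 0).

(-3.0769,0); λ=-3 ⇒ h* = (40/13)/3 = 1.0256.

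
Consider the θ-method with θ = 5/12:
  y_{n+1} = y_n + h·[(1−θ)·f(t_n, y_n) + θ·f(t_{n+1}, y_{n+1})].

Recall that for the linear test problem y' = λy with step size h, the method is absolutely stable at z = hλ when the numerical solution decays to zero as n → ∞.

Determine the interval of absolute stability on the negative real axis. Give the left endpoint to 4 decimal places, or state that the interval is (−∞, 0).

With y'=λy (z=hλ):
  y_{n+1} = y_n + z·[7/12·y_n + 5/12·y_{n+1}] ⇒ (1 − 5/12z)y_{n+1} = (1 + 7/12z)y_n
  Hence R(z) = (1 + 7/12z)/(1 − 5/12z).

Need |R(x)|<1, x<0.
x=-0.95: |R|=0.3194
R=−1: 1+7/12x = −1+5/12x ⇒ -1/6x=2 ⇒ x=2/(-1/6)=-12.0000
Confirm numerically:
  x=-10.459: |R|=0.95206 <1
  x=-9.884: |R|=0.93110 <1
  x=-7.163: |R|=0.79768 <1
  x=-5.412: |R|=0.66267 <1
  x=-12.520: |R|=1.01394 >1
  x=-12.510: |R|=1.01368 >1
  x=-12.242: |R|=1.00661 >1
Stable set (-12.0000, 0).

z∈(-12.0000,0).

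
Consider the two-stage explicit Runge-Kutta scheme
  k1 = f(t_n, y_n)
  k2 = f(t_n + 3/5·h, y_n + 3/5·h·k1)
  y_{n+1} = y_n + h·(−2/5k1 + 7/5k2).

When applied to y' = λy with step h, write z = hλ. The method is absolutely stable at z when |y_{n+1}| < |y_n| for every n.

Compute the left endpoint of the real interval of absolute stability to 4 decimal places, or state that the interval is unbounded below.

On y'=λy, z=hλ:
  k1=λy_n ⇒ h·k1=z·y_n;  k2=λ(1+3/5z)y_n ⇒ h·k2=z(1+3/5z)y_n
  y_{n+1}/y_n = 1 − 2/5z + 7/5z(1+3/5z) = 1 + z + 21/25z²
  ⇒ R(z) = 1 + z + 21/25z².

Need |R(x)|<1, x<0.
x=-1.34: |R|=1.1683
R=1: x+21/25x²=0 ⇒ x=−25/21=-1.1905; min R=1−1/(4·21/25)=0.7024>−1
Confirm numerically:
  x=-0.862: |R|=0.76216 <1
  x=-0.799: |R|=0.73726 <1
  x=-0.688: |R|=0.70961 <1
  x=-0.633: |R|=0.70358 <1
  x=-1.785: |R|=1.89143 >1
  x=-1.503: |R|=1.39457 >1
  x=-1.455: |R|=1.32330 >1
Interval (-1.1905, 0).

z* = -1.1905.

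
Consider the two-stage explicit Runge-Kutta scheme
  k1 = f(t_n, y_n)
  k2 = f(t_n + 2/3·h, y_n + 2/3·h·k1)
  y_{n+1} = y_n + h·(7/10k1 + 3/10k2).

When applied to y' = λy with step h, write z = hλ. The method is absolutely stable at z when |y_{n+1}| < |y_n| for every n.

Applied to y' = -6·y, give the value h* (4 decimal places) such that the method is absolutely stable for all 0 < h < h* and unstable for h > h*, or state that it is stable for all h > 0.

(-5.0000,0); λ=-6 ⇒ h* = (5)/6 = 0.8333.

With y'=λy (z=hλ):
  k1=λy_n ⇒ h·k1=z·y_n;  k2=λ(1+2/3z)y_n ⇒ h·k2=z(1+2/3z)y_n
  y_{n+1}/y_n = 1 + 7/10z + 3/10z(1+2/3z) = 1 + z + 1/5z²
  R(z) = 1 + z + 1/5z².

Boundary: |R(x)|=1, x<0.
x=-0.87: |R|=0.2814
R=1: x+1/5x²=0 ⇒ x=−5=-5.0000; min R=1−1/(4·1/5)=-0.2500>−1
Confirm numerically:
  x=-4.109: |R|=0.26778 <1
  x=-3.724: |R|=0.04964 <1
  x=-3.677: |R|=0.02707 <1
  x=-3.002: |R|=0.19960 <1
  x=-5.503: |R|=1.55360 >1
  x=-5.450: |R|=1.49050 >1
  x=-5.231: |R|=1.24167 >1
Interval (-5.0000, 0).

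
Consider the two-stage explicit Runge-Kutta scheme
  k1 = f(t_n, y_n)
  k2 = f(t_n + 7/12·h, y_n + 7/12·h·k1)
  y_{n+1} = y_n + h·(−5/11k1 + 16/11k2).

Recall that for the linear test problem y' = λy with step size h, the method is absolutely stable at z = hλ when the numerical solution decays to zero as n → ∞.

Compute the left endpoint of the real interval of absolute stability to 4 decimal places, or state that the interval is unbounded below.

left endpoint -1.1786.

Set f=λy, z=hλ:
  k1=λy_n ⇒ h·k1=z·y_n;  k2=λ(1+7/12z)y_n ⇒ h·k2=z(1+7/12z)y_n
  y_{n+1}/y_n = 1 − 5/11z + 16/11z(1+7/12z) = 1 + z + 28/33z²
  so R(z) = 1 + z + 28/33z².

Need |R(x)|<1, x<0.
x=-1.06: |R|=0.8934
R=1: x+28/33x²=0 ⇒ x=−33/28=-1.1786; min R=1−1/(4·28/33)=0.7054>−1
Confirm numerically:
  x=-1.121: |R|=0.94524 <1
  x=-1.048: |R|=0.88389 <1
  x=-0.833: |R|=0.75575 <1
  x=-1.584: |R|=1.54490 >1
  x=-1.359: |R|=1.20805 >1
So |R|<1 on (-1.1786, 0).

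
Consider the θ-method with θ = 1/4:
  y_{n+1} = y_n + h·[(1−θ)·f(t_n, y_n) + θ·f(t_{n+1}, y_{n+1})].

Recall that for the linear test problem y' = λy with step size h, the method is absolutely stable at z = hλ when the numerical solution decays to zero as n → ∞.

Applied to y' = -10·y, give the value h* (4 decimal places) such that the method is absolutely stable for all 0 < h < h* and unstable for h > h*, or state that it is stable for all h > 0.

On y'=λy, z=hλ:
  y_{n+1} = y_n + z·[3/4·y_n + 1/4·y_{n+1}] ⇒ (1 − 1/4z)y_{n+1} = (1 + 3/4z)y_n
  Hence R(z) = (1 + 3/4z)/(1 − 1/4z).

Need |R(x)|<1, x<0.
x=-1.28: |R|=0.0303
R=−1: 1+3/4x = −1+1/4x ⇒ -1/2x=2 ⇒ x=2/(-1/2)=-4.0000
Confirm numerically:
  x=-3.264: |R|=0.79736 <1
  x=-2.524: |R|=0.54752 <1
  x=-2.381: |R|=0.49256 <1
  x=-2.185: |R|=0.41310 <1
  x=-4.559: |R|=1.13062 >1
  x=-4.091: |R|=1.02249 >1
Stable set (-4.0000, 0).

(-4.0000,0); λ=-10 ⇒ h* = (4)/10 = 0.4000.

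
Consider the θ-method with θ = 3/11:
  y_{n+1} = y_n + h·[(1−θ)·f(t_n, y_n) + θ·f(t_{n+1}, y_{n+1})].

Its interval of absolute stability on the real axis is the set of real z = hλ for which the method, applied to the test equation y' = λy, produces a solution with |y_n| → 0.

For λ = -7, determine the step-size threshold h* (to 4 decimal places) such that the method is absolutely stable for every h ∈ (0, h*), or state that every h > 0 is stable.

(-4.4000,0); λ=-7 ⇒ h* = (22/5)/7 = 0.6286.

With y'=λy (z=hλ):
  y_{n+1} = y_n + z·[8/11·y_n + 3/11·y_{n+1}] ⇒ (1 − 3/11z)y_{n+1} = (1 + 8/11z)y_n
  R(z) = (1 + 8/11z)/(1 − 3/11z).

Solve |R(x)|<1 on ℝ⁻.
x=-0.88: |R|=0.2903
R=−1: 1+8/11x = −1+3/11x ⇒ -5/11x=2 ⇒ x=2/(-5/11)=-4.4000
Confirm numerically:
  x=-3.541: |R|=0.80137 <1
  x=-3.404: |R|=0.76523 <1
  x=-1.919: |R|=0.25971 <1
  x=-4.981: |R|=1.11198 >1
  x=-4.931: |R|=1.10293 >1
  x=-4.701: |R|=1.05995 >1
Stable set (-4.4000, 0).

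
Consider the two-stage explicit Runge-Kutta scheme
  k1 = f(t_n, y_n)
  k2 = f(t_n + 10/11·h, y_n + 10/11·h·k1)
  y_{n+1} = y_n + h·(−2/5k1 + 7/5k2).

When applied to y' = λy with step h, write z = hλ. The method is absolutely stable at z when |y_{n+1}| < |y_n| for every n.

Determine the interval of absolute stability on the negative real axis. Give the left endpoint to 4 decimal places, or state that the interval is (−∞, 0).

With y'=λy (z=hλ):
  k1=λy_n ⇒ h·k1=z·y_n;  k2=λ(1+10/11z)y_n ⇒ h·k2=z(1+10/11z)y_n
  y_{n+1}/y_n = 1 − 2/5z + 7/5z(1+10/11z) = 1 + z + 14/11z²
  ⇒ R(z) = 1 + z + 14/11z².

Solve |R(x)|<1 on ℝ⁻.
x=-0.64: |R|=0.8813
R=1: x+14/11x²=0 ⇒ x=−11/14=-0.7857; min R=1−1/(4·14/11)=0.8036>−1
Confirm numerically:
  x=-0.697: |R|=0.92130 <1
  x=-0.624: |R|=0.87157 <1
  x=-0.581: |R|=0.84862 <1
  x=-0.399: |R|=0.80362 <1
  x=-1.263: |R|=1.76722 >1
  x=-1.043: |R|=1.34154 >1
Interval (-0.7857, 0).

(-0.7857, 0).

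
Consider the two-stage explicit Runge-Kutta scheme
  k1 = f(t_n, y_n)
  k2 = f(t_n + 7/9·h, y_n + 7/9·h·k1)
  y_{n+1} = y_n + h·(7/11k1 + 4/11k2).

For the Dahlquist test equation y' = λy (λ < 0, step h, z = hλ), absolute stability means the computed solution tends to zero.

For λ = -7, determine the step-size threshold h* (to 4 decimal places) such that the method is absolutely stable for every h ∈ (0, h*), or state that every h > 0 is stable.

With y'=λy (z=hλ):
  k1=λy_n ⇒ h·k1=z·y_n;  k2=λ(1+7/9z)y_n ⇒ h·k2=z(1+7/9z)y_n
  y_{n+1}/y_n = 1 + 7/11z + 4/11z(1+7/9z) = 1 + z + 28/99z²
  so R(z) = 1 + z + 28/99z².

Solve |R(x)|<1 on ℝ⁻.
x=-0.97: |R|=0.2961
R=1: x+28/99x²=0 ⇒ x=−99/28=-3.5357; min R=1−1/(4·28/99)=0.1161>−1
Confirm numerically:
  x=-3.248: |R|=0.73570 <1
  x=-3.149: |R|=0.65558 <1
  x=-1.713: |R|=0.11692 <1
  x=-3.740: |R|=1.21609 >1
  x=-3.681: |R|=1.15126 >1
Interval (-3.5357, 0).

(-3.5357,0); λ=-7 ⇒ h* = (99/28)/7 = 0.5051.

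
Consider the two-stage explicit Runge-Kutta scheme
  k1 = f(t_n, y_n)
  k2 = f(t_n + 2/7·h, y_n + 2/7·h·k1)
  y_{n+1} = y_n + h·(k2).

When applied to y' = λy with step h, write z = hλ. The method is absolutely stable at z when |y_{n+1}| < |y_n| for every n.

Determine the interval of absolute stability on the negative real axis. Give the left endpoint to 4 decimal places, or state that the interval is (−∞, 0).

z∈(-3.5000,0).

Set f=λy, z=hλ:
  k1=λy_n ⇒ h·k1=z·y_n;  k2=λ(1+2/7z)y_n ⇒ h·k2=z(1+2/7z)y_n
  y_{n+1}/y_n = 1 + z(1+2/7z) = 1 + z + 2/7z²
  so R(z) = 1 + z + 2/7z².

Boundary: |R(x)|=1, x<0.
x=-0.74: |R|=0.4165
R=1: x+2/7x²=0 ⇒ x=−7/2=-3.5000; min R=1−1/(4·2/7)=0.1250>−1
Confirm numerically:
  x=-3.080: |R|=0.63040 <1
  x=-2.789: |R|=0.43343 <1
  x=-2.315: |R|=0.21621 <1
  x=-1.705: |R|=0.12558 <1
  x=-4.089: |R|=1.68812 >1
  x=-3.536: |R|=1.03637 >1
So |R|<1 on (-3.5000, 0).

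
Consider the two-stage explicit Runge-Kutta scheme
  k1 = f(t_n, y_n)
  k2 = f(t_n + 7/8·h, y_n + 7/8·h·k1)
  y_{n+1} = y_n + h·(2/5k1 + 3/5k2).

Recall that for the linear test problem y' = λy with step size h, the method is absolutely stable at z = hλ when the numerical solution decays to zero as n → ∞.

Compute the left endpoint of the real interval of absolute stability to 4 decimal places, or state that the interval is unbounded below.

Set f=λy, z=hλ:
  k1=λy_n ⇒ h·k1=z·y_n;  k2=λ(1+7/8z)y_n ⇒ h·k2=z(1+7/8z)y_n
  y_{n+1}/y_n = 1 + 2/5z + 3/5z(1+7/8z) = 1 + z + 21/40z²
  Hence R(z) = 1 + z + 21/40z².

Find x<0 with |R(x)|<1.
x=-1.11: |R|=0.5369
R=1: x+21/40x²=0 ⇒ x=−40/21=-1.9048; min R=1−1/(4·21/40)=0.5238>−1
Confirm numerically:
  x=-1.844: |R|=0.94118 <1
  x=-1.469: |R|=0.66393 <1
  x=-1.197: |R|=0.55522 <1
  x=-0.832: |R|=0.53142 <1
  x=-2.418: |R|=1.65153 >1
  x=-2.215: |R|=1.36077 >1
  x=-1.970: |R|=1.06747 >1
Interval (-1.9048, 0).

left endpoint -1.9048.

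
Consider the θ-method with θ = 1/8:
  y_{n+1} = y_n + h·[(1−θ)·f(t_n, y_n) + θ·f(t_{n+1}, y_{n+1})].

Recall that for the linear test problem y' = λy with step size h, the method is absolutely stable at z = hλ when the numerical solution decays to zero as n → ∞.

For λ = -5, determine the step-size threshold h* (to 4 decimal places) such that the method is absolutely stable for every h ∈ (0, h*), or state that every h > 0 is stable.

(-2.6667,0); λ=-5 ⇒ h* = (8/3)/5 = 0.5333.

With y'=λy (z=hλ):
  y_{n+1} = y_n + z·[7/8·y_n + 1/8·y_{n+1}] ⇒ (1 − 1/8z)y_{n+1} = (1 + 7/8z)y_n
  Hence R(z) = (1 + 7/8z)/(1 − 1/8z).

Find x<0 with |R(x)|<1.
x=-0.51: |R|=0.5206
R=−1: 1+7/8x = −1+1/8x ⇒ -3/4x=2 ⇒ x=2/(-3/4)=-2.6667
Confirm numerically:
  x=-2.542: |R|=0.92905 <1
  x=-2.233: |R|=0.74572 <1
  x=-2.163: |R|=0.70265 <1
  x=-2.063: |R|=0.64007 <1
  x=-3.139: |R|=1.25442 >1
  x=-2.957: |R|=1.15899 >1
  x=-2.942: |R|=1.15098 >1
Interval (-2.6667, 0).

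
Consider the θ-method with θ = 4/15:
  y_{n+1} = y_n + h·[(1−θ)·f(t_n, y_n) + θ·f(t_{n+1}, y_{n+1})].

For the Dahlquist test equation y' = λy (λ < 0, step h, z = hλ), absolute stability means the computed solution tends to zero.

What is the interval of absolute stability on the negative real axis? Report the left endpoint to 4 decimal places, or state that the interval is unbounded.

Set f=λy, z=hλ:
  y_{n+1} = y_n + z·[11/15·y_n + 4/15·y_{n+1}] ⇒ (1 − 4/15z)y_{n+1} = (1 + 11/15z)y_n
  ⇒ R(z) = (1 + 11/15z)/(1 − 4/15z).

Solve |R(x)|<1 on ℝ⁻.
x=-1.05: |R|=0.1797
R=−1: 1+11/15x = −1+4/15x ⇒ -7/15x=2 ⇒ x=2/(-7/15)=-4.2857
Confirm numerically:
  x=-4.074: |R|=0.95265 <1
  x=-3.691: |R|=0.86013 <1
  x=-2.962: |R|=0.65487 <1
  x=-1.767: |R|=0.20106 <1
  x=-4.599: |R|=1.06567 >1
  x=-4.552: |R|=1.05613 >1
  x=-4.504: |R|=1.04628 >1
Stable set (-4.2857, 0).

z∈(-4.2857,0).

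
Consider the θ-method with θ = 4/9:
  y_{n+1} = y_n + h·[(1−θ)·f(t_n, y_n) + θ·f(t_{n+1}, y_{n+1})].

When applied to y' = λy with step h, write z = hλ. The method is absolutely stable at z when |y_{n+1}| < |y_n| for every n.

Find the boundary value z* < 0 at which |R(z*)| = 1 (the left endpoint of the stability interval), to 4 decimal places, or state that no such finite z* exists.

On y'=λy, z=hλ:
  y_{n+1} = y_n + z·[5/9·y_n + 4/9·y_{n+1}] ⇒ (1 − 4/9z)y_{n+1} = (1 + 5/9z)y_n
  Hence R(z) = (1 + 5/9z)/(1 − 4/9z).

Boundary: |R(x)|=1, x<0.
x=-0.4: |R|=0.6604
R=−1: 1+5/9x = −1+4/9x ⇒ -1/9x=2 ⇒ x=2/(-1/9)=-18.0000
Confirm numerically:
  x=-16.585: |R|=0.98122 <1
  x=-12.132: |R|=0.89800 <1
  x=-9.428: |R|=0.81649 <1
  x=-18.534: |R|=1.00642 >1
  x=-18.254: |R|=1.00310 >1
  x=-18.022: |R|=1.00027 >1
Interval (-18.0000, 0).

left endpoint -18.0000.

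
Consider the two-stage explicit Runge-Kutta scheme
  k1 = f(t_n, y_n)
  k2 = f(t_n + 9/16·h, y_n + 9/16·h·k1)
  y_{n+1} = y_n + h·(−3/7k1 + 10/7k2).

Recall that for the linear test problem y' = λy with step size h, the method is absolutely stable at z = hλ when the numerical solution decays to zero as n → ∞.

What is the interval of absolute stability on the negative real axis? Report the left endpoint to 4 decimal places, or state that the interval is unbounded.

On y'=λy, z=hλ:
  k1=λy_n ⇒ h·k1=z·y_n;  k2=λ(1+9/16z)y_n ⇒ h·k2=z(1+9/16z)y_n
  y_{n+1}/y_n = 1 − 3/7z + 10/7z(1+9/16z) = 1 + z + 45/56z²
  Hence R(z) = 1 + z + 45/56z².

Need |R(x)|<1, x<0.
x=-0.73: |R|=0.6982
R=1: x+45/56x²=0 ⇒ x=−56/45=-1.2444; min R=1−1/(4·45/56)=0.6889>−1
Confirm numerically:
  x=-0.984: |R|=0.79406 <1
  x=-0.858: |R|=0.73356 <1
  x=-0.769: |R|=0.70620 <1
  x=-1.765: |R|=1.73831 >1
  x=-1.549: |R|=1.37909 >1
So |R|<1 on (-1.2444, 0).

z∈(-1.2444,0).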